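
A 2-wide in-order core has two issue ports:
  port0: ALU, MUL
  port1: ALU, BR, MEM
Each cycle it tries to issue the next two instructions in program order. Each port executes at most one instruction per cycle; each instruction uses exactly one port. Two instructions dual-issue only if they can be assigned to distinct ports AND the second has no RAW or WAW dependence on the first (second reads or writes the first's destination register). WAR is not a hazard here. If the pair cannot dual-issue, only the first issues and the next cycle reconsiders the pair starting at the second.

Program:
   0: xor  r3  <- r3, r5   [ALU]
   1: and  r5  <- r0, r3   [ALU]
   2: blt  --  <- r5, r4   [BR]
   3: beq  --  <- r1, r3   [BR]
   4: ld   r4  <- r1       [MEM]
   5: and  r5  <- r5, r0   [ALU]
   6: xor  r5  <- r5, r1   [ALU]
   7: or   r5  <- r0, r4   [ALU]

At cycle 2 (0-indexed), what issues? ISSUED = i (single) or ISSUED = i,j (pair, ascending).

ISSUED = 2

t=0 i0:xor ; RAW r3
t=1 i1:and ; RAW r5
t=2 i2:blt ; no-port BR/BR
t=3 i3:beq ; no-port BR/MEM
t=4 i4+i5:ld and ; 2-wide
t=5 i6:xor ; WAW r5
t=6 i7:or ; tail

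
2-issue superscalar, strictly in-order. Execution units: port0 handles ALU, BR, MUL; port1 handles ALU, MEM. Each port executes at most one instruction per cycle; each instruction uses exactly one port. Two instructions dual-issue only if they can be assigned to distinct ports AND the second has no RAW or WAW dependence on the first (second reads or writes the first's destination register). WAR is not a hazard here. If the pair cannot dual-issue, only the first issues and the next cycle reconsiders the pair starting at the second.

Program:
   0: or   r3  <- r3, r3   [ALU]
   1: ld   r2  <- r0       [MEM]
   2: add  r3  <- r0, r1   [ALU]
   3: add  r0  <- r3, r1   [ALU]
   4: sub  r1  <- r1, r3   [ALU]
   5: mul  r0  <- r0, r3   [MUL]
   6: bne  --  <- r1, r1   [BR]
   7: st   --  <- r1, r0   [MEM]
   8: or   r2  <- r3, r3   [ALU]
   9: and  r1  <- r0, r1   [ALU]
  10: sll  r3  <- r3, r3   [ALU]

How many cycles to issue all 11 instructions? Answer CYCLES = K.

#0 head=0: or+ld i0/i1 dual
#1 head=2: add i2 RAW r3
#2 head=3: add+sub i3/i4 dual
#3 head=5: mul i5 no-port MUL/BR
#4 head=6: bne+st i6/i7 dual
#5 head=8: or+and i8/i9 dual
#6 head=10: sll i10 tail

CYCLES = 7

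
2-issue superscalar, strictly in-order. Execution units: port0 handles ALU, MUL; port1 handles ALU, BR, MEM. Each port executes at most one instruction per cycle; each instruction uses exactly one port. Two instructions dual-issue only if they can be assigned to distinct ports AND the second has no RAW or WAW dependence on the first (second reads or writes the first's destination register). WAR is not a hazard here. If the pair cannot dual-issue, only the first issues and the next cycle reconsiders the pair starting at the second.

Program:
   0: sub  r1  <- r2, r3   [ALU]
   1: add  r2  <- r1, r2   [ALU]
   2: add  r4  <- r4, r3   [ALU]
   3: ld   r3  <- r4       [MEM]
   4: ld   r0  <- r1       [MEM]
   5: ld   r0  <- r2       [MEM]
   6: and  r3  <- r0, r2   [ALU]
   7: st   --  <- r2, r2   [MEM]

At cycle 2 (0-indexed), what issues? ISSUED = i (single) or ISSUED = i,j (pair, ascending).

t=0 i0:sub.ALU ; RAW r1
t=1 i1&i2:add.ALU+add.ALU ; 2-wide
t=2 i3:ld.MEM ; no-port MEM/MEM
t=3 i4:ld.MEM ; no-port MEM/MEM
t=4 i5:ld.MEM ; RAW r0
t=5 i6&i7:and.ALU+st.MEM ; 2-wide

ISSUED = 3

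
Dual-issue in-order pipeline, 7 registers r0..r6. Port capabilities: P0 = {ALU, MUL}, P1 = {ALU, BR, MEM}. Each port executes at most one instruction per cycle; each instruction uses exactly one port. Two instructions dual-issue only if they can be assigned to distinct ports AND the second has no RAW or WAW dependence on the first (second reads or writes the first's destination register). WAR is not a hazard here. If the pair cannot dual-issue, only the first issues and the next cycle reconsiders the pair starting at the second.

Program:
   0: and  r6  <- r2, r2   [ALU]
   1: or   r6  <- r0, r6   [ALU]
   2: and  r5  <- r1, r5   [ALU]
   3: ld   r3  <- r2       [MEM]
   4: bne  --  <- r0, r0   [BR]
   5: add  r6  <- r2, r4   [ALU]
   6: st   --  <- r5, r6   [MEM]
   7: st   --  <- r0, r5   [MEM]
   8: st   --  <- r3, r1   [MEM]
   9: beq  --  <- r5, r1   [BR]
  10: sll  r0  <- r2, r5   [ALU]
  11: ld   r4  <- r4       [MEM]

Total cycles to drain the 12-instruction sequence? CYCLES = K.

CYCLES = 9

c0: i0 and.ALU  RAW+WAW r6
c1: i1/i2 or.ALU and.ALU  2-wide
c2: i3 ld.MEM  no-port MEM/BR
c3: i4/i5 bne.BR add.ALU  2-wide
c4: i6 st.MEM  no-port MEM/MEM
c5: i7 st.MEM  no-port MEM/MEM
c6: i8 st.MEM  no-port MEM/BR
c7: i9/i10 beq.BR sll.ALU  2-wide
c8: i11 ld.MEM  tail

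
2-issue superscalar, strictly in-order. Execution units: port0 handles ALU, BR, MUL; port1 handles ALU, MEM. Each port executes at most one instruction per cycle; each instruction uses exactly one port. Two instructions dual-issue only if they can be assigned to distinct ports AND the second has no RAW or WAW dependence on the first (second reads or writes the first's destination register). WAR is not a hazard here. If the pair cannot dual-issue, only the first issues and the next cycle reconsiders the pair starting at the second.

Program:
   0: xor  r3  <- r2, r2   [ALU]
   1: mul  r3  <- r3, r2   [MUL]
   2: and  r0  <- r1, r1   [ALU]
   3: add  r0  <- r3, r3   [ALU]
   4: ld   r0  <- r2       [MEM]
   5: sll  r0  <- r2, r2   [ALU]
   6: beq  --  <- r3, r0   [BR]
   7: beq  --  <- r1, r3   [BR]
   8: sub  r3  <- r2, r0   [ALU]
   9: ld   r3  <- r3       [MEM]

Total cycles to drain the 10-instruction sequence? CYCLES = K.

CYCLES = 8

  cy0 -> i0 (xor.ALU) RAW+WAW r3
  cy1 -> i1&i2 (mul.MUL+and.ALU) 2-wide
  cy2 -> i3 (add.ALU) WAW r0
  cy3 -> i4 (ld.MEM) WAW r0
  cy4 -> i5 (sll.ALU) RAW r0
  cy5 -> i6 (beq.BR) no-port BR/BR
  cy6 -> i7&i8 (beq.BR+sub.ALU) 2-wide
  cy7 -> i9 (ld.MEM) tail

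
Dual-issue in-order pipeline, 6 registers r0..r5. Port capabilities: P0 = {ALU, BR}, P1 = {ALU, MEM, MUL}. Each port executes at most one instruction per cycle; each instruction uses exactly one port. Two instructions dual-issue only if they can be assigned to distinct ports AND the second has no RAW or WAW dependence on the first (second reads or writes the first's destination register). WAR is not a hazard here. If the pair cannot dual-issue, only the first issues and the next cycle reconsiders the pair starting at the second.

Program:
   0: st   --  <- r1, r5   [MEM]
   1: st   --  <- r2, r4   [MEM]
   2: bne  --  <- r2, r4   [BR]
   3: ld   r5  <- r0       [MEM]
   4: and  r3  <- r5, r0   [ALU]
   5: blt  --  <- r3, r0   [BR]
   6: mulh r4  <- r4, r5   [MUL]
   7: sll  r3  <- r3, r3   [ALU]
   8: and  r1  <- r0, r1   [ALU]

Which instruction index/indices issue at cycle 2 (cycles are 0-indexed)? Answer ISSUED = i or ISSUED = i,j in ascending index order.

0. st.MEM @i0  | no-port MEM/MEM
1. st.MEM+bne.BR @i1,i2  | pair
2. ld.MEM @i3  | RAW r5
3. and.ALU @i4  | RAW r3
4. blt.BR+mulh.MUL @i5,i6  | pair
5. sll.ALU+and.ALU @i7,i8  | pair

ISSUED = 3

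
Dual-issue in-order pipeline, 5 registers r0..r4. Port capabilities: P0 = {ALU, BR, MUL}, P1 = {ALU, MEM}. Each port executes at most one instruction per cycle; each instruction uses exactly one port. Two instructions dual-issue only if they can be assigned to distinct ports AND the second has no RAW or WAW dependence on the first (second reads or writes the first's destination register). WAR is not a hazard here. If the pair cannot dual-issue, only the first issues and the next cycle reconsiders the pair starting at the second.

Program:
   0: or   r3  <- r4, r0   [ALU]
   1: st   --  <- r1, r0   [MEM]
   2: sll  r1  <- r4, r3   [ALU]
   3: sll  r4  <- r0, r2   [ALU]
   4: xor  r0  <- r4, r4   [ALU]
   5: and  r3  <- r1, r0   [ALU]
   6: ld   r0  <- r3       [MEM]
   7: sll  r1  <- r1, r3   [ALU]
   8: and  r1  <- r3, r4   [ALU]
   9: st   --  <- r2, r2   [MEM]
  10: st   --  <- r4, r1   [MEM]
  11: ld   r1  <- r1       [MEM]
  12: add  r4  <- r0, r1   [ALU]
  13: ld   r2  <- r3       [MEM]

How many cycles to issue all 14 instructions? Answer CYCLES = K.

CYCLES = 9

t=0 i0+i1:or.ALU+st.MEM ; pair
t=1 i2+i3:sll.ALU+sll.ALU ; pair
t=2 i4:xor.ALU ; RAW r0
t=3 i5:and.ALU ; RAW r3
t=4 i6+i7:ld.MEM+sll.ALU ; pair
t=5 i8+i9:and.ALU+st.MEM ; pair
t=6 i10:st.MEM ; no-port MEM/MEM
t=7 i11:ld.MEM ; RAW r1
t=8 i12+i13:add.ALU+ld.MEM ; pair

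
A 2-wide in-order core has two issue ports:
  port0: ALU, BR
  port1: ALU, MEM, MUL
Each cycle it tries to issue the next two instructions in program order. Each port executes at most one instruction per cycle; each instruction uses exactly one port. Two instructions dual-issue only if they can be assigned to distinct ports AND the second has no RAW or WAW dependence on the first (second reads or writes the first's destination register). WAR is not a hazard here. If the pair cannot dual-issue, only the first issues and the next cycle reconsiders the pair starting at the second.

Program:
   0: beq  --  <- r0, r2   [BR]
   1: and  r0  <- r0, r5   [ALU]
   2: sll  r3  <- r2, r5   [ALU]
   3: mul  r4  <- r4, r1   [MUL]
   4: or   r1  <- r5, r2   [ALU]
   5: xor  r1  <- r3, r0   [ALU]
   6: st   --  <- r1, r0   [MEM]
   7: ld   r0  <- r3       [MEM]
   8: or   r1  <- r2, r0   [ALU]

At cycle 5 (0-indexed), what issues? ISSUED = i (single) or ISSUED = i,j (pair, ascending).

0. beq;and @i0/i1  | dual
1. sll;mul @i2/i3  | dual
2. or @i4  | WAW r1
3. xor @i5  | RAW r1
4. st @i6  | no-port MEM/MEM
5. ld @i7  | RAW r0
6. or @i8  | tail

ISSUED = 7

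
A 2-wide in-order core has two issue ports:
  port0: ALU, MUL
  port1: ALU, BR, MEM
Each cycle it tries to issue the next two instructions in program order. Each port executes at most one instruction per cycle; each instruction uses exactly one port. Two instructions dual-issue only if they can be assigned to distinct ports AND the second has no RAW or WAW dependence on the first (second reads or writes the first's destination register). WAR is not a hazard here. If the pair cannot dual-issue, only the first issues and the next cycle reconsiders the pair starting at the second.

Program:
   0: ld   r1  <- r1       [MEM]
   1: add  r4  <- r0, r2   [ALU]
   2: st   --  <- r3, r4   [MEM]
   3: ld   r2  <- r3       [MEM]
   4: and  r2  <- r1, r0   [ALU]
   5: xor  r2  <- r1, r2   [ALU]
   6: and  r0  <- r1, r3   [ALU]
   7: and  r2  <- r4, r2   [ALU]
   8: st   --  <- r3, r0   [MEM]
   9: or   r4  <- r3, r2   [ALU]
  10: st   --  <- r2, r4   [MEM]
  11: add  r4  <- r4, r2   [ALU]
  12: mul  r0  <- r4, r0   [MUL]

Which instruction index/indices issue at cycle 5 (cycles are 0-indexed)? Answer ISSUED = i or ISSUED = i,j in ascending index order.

ISSUED = 7,8

  cy0 -> i0+i1 (ld.MEM add.ALU) dual
  cy1 -> i2 (st.MEM) no-port MEM/MEM
  cy2 -> i3 (ld.MEM) WAW r2
  cy3 -> i4 (and.ALU) RAW+WAW r2
  cy4 -> i5+i6 (xor.ALU and.ALU) dual
  cy5 -> i7+i8 (and.ALU st.MEM) dual
  cy6 -> i9 (or.ALU) RAW r4
  cy7 -> i10+i11 (st.MEM add.ALU) dual
  cy8 -> i12 (mul.MUL) tail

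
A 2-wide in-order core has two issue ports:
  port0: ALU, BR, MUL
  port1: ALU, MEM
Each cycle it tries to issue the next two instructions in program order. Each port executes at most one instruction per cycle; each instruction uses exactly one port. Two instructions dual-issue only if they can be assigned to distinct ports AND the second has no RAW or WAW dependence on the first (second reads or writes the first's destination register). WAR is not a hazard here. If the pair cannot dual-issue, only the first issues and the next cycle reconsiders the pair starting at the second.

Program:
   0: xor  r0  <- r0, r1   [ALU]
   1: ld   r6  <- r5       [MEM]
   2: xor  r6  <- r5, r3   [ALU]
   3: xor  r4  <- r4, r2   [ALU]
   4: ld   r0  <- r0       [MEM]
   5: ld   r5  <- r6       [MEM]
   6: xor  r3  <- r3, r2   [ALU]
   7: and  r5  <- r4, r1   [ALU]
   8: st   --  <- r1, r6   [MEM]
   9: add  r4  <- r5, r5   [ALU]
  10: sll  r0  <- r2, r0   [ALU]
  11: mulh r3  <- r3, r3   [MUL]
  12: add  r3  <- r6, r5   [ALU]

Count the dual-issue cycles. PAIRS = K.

c0: i0,i1 xor.ALU;ld.MEM  dual
c1: i2,i3 xor.ALU;xor.ALU  dual
c2: i4 ld.MEM  no-port MEM/MEM
c3: i5,i6 ld.MEM;xor.ALU  dual
c4: i7,i8 and.ALU;st.MEM  dual
c5: i9,i10 add.ALU;sll.ALU  dual
c6: i11 mulh.MUL  WAW r3
c7: i12 add.ALU  tail

PAIRS = 5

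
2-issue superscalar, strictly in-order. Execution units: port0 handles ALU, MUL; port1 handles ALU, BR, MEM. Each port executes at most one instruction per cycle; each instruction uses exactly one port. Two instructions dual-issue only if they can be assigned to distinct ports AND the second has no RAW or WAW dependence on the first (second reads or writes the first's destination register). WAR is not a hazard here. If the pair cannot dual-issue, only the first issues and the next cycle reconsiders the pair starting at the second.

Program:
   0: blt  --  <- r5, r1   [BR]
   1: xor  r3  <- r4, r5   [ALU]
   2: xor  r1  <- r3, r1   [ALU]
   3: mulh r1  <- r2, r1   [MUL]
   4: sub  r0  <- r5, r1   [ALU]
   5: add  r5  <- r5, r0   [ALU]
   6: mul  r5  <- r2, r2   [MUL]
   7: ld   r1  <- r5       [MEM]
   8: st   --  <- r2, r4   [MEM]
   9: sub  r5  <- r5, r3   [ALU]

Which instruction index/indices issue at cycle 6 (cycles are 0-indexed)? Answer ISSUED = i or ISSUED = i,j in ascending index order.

0. blt xor @i0/i1  | pair
1. xor @i2  | RAW+WAW r1
2. mulh @i3  | RAW r1
3. sub @i4  | RAW r0
4. add @i5  | WAW r5
5. mul @i6  | RAW r5
6. ld @i7  | no-port MEM/MEM
7. st sub @i8/i9  | pair

ISSUED = 7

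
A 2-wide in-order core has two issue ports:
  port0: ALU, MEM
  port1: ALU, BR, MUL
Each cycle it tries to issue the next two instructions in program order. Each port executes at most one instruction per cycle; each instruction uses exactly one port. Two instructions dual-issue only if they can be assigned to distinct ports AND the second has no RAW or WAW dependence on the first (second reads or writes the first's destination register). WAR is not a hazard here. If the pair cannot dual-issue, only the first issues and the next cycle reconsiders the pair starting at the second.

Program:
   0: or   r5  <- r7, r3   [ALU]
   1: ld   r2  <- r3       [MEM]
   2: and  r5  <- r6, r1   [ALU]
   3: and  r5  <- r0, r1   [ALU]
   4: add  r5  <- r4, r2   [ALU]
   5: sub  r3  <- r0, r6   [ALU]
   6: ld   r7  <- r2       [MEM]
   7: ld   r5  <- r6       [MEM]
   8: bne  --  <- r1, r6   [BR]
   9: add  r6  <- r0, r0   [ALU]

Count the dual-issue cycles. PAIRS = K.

PAIRS = 3

0. or/ld @i0,i1  | dual
1. and @i2  | WAW r5
2. and @i3  | WAW r5
3. add/sub @i4,i5  | dual
4. ld @i6  | no-port MEM/MEM
5. ld/bne @i7,i8  | dual
6. add @i9  | tail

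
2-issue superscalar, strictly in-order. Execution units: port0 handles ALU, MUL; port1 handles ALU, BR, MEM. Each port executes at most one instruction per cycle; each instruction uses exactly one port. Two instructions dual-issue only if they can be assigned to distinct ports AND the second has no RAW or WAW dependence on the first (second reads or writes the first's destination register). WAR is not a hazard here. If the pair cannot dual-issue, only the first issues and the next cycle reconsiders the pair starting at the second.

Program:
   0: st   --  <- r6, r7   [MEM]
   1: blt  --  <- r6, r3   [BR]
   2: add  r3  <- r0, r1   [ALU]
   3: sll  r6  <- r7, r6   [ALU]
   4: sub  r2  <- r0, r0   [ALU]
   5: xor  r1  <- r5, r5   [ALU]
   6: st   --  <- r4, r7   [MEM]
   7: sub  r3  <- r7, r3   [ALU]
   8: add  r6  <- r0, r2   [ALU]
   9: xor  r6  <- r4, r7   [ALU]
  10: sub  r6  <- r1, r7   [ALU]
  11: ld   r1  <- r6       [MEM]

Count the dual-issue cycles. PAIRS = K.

PAIRS = 4

0. st @i0  | no-port MEM/BR
1. blt add @i1+i2  | pair
2. sll sub @i3+i4  | pair
3. xor st @i5+i6  | pair
4. sub add @i7+i8  | pair
5. xor @i9  | WAW r6
6. sub @i10  | RAW r6
7. ld @i11  | tail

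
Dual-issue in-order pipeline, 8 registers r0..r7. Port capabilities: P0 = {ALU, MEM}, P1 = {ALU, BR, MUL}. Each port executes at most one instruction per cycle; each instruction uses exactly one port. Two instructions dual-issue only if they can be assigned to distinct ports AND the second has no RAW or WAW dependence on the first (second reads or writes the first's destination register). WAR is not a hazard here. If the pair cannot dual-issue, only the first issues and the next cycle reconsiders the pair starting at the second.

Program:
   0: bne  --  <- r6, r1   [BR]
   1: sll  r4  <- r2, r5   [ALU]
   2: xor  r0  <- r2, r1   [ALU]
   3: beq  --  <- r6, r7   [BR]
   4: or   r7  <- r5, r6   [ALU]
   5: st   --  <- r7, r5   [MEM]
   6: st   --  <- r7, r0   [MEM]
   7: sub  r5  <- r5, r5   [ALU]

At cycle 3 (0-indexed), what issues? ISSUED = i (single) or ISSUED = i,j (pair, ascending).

ISSUED = 5

c0: i0,i1 bne.BR sll.ALU  2-wide
c1: i2,i3 xor.ALU beq.BR  2-wide
c2: i4 or.ALU  RAW r7
c3: i5 st.MEM  no-port MEM/MEM
c4: i6,i7 st.MEM sub.ALU  2-wide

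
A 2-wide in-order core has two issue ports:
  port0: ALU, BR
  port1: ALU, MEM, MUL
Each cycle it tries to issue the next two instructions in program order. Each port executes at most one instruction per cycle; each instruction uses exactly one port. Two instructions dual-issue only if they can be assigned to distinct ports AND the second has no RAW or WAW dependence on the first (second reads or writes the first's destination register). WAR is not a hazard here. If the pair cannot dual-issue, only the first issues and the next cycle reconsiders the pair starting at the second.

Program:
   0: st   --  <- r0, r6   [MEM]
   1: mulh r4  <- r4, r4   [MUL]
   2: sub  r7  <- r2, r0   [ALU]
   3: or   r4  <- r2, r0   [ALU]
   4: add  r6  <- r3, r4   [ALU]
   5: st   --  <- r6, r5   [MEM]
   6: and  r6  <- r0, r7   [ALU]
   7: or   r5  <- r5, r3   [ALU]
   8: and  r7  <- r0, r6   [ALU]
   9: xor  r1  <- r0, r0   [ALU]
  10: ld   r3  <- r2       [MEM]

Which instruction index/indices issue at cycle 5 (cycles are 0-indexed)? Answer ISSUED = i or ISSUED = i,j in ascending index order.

ISSUED = 7,8

  cy0 -> i0 (st.MEM) no-port MEM/MUL
  cy1 -> i1+i2 (mulh.MUL;sub.ALU) dual
  cy2 -> i3 (or.ALU) RAW r4
  cy3 -> i4 (add.ALU) RAW r6
  cy4 -> i5+i6 (st.MEM;and.ALU) dual
  cy5 -> i7+i8 (or.ALU;and.ALU) dual
  cy6 -> i9+i10 (xor.ALU;ld.MEM) dual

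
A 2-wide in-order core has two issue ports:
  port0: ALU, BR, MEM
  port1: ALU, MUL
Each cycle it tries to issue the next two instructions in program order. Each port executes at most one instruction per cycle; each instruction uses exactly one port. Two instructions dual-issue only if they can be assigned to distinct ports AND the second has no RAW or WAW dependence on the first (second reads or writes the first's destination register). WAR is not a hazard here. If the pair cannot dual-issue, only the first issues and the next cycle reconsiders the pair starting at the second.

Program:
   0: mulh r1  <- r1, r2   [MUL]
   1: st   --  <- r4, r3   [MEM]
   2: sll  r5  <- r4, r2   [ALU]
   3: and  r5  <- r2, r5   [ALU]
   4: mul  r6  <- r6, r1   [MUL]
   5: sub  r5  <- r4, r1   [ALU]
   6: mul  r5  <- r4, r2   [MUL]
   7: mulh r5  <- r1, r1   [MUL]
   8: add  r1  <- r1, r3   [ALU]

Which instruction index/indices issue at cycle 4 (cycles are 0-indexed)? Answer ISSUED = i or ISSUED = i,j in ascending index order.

0. mulh.MUL/st.MEM @i0/i1  | pair
1. sll.ALU @i2  | RAW+WAW r5
2. and.ALU/mul.MUL @i3/i4  | pair
3. sub.ALU @i5  | WAW r5
4. mul.MUL @i6  | no-port MUL/MUL
5. mulh.MUL/add.ALU @i7/i8  | pair

ISSUED = 6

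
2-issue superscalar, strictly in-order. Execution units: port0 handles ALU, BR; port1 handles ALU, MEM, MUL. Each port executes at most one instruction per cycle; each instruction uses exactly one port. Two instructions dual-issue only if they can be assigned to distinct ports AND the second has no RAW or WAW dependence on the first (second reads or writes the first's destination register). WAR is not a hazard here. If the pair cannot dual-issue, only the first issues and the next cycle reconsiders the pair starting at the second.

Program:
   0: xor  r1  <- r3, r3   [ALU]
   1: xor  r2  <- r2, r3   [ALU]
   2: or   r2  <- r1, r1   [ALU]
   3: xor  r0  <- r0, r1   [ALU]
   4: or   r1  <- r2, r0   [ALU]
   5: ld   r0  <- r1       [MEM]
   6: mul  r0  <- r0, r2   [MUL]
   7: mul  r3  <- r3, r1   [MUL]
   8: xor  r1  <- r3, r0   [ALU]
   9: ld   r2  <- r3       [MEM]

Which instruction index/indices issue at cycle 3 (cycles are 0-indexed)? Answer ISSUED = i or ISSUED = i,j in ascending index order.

[0] i0+i1  xor;xor  -- 2-wide
[1] i2+i3  or;xor  -- 2-wide
[2] i4  or  -- RAW r1
[3] i5  ld  -- no-port MEM/MUL
[4] i6  mul  -- no-port MUL/MUL
[5] i7  mul  -- RAW r3
[6] i8+i9  xor;ld  -- 2-wide

ISSUED = 5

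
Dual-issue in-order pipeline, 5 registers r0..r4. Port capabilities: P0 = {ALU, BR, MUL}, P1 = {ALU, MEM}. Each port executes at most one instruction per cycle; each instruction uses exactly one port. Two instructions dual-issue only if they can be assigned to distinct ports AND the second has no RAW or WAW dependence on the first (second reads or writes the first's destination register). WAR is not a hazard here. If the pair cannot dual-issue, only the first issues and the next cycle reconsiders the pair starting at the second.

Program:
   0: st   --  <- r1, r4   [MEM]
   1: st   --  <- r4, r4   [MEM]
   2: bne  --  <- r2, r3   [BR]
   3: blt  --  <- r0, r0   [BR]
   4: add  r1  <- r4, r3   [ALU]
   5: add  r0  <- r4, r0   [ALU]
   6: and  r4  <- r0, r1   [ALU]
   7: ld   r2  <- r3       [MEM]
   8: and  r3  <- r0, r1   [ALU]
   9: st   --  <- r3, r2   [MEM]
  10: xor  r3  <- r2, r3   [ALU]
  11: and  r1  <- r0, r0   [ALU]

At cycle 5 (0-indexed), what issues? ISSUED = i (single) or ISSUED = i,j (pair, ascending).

t=0 i0:st.MEM ; no-port MEM/MEM
t=1 i1/i2:st.MEM/bne.BR ; pair
t=2 i3/i4:blt.BR/add.ALU ; pair
t=3 i5:add.ALU ; RAW r0
t=4 i6/i7:and.ALU/ld.MEM ; pair
t=5 i8:and.ALU ; RAW r3
t=6 i9/i10:st.MEM/xor.ALU ; pair
t=7 i11:and.ALU ; tail

ISSUED = 8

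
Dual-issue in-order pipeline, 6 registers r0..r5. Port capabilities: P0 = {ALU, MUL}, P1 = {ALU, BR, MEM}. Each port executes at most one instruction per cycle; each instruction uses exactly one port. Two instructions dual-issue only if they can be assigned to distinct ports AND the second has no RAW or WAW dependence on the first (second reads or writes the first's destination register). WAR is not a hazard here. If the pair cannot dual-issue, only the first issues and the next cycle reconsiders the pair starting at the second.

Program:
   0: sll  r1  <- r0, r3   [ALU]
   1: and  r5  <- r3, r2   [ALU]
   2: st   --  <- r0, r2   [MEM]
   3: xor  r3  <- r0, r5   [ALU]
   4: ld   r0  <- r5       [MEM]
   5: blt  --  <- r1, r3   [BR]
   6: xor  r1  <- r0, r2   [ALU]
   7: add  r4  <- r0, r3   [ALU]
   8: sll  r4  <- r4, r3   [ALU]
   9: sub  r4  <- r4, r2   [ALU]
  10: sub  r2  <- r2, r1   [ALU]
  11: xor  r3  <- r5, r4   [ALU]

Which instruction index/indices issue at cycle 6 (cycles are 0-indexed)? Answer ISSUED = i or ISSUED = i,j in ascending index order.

  cy0 -> i0+i1 (sll/and) dual
  cy1 -> i2+i3 (st/xor) dual
  cy2 -> i4 (ld) no-port MEM/BR
  cy3 -> i5+i6 (blt/xor) dual
  cy4 -> i7 (add) RAW+WAW r4
  cy5 -> i8 (sll) RAW+WAW r4
  cy6 -> i9+i10 (sub/sub) dual
  cy7 -> i11 (xor) tail

ISSUED = 9,10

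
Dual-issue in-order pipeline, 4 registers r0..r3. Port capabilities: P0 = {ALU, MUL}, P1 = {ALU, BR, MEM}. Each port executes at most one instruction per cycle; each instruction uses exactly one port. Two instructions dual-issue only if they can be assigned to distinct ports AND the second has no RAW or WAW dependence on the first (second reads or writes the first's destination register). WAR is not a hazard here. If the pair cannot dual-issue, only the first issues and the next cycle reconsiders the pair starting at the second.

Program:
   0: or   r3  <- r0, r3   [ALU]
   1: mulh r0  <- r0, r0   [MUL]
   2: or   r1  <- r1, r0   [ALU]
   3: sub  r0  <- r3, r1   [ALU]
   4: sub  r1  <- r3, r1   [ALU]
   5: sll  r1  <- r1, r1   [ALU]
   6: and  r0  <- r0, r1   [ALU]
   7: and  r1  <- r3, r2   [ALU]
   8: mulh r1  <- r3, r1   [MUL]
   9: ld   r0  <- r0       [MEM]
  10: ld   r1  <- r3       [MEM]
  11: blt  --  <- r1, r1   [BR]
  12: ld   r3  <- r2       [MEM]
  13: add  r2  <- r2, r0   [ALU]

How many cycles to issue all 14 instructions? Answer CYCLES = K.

[0] i0/i1  or.ALU+mulh.MUL  -- pair
[1] i2  or.ALU  -- RAW r1
[2] i3/i4  sub.ALU+sub.ALU  -- pair
[3] i5  sll.ALU  -- RAW r1
[4] i6/i7  and.ALU+and.ALU  -- pair
[5] i8/i9  mulh.MUL+ld.MEM  -- pair
[6] i10  ld.MEM  -- no-port MEM/BR
[7] i11  blt.BR  -- no-port BR/MEM
[8] i12/i13  ld.MEM+add.ALU  -- pair

CYCLES = 9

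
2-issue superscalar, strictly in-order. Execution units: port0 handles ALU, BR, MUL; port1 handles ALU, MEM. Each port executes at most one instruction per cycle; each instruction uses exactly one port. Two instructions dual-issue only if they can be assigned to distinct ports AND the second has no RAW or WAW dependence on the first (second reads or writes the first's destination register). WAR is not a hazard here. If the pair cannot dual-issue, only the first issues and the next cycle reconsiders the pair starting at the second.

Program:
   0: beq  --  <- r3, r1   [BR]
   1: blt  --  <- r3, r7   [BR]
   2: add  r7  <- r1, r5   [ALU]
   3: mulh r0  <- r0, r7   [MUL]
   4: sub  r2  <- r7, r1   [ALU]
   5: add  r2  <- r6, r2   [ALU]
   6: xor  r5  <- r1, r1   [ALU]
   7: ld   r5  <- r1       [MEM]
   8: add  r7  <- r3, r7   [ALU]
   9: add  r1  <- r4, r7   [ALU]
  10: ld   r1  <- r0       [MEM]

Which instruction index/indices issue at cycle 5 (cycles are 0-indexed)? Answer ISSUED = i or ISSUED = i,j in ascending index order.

ISSUED = 9

0. beq @i0  | no-port BR/BR
1. blt+add @i1/i2  | dual
2. mulh+sub @i3/i4  | dual
3. add+xor @i5/i6  | dual
4. ld+add @i7/i8  | dual
5. add @i9  | WAW r1
6. ld @i10  | tail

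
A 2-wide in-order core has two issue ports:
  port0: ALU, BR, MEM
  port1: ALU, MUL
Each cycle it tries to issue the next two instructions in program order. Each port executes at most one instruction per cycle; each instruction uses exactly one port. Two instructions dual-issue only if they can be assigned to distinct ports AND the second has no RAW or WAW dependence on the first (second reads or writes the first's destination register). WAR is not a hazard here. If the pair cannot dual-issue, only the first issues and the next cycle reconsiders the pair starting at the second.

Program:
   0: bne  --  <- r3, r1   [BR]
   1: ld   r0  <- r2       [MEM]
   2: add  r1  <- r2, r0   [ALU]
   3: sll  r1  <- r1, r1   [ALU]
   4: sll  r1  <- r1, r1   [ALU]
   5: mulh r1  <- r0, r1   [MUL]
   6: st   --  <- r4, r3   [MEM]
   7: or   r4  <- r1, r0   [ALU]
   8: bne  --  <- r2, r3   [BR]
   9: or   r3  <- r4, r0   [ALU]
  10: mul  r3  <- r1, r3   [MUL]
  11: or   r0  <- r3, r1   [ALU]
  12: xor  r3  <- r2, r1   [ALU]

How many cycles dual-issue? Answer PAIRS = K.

PAIRS = 3

c0: i0 bne.BR  no-port BR/MEM
c1: i1 ld.MEM  RAW r0
c2: i2 add.ALU  RAW+WAW r1
c3: i3 sll.ALU  RAW+WAW r1
c4: i4 sll.ALU  RAW+WAW r1
c5: i5,i6 mulh.MUL/st.MEM  2-wide
c6: i7,i8 or.ALU/bne.BR  2-wide
c7: i9 or.ALU  RAW+WAW r3
c8: i10 mul.MUL  RAW r3
c9: i11,i12 or.ALU/xor.ALU  2-wide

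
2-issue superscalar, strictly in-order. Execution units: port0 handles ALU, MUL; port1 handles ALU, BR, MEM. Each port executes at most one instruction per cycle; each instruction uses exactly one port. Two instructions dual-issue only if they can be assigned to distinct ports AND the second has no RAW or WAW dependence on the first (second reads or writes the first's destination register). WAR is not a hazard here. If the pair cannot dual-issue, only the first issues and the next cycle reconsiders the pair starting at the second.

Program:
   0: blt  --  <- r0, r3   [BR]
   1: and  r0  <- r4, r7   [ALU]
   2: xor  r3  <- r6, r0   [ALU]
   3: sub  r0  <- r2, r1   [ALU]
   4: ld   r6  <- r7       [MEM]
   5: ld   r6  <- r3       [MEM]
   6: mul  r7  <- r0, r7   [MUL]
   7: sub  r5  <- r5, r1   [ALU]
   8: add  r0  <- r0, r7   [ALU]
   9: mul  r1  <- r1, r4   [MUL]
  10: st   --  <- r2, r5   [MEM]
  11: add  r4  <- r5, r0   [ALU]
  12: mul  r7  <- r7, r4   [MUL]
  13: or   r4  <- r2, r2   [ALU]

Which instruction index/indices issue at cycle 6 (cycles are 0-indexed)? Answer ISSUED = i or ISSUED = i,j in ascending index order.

[0] i0&i1  blt.BR;and.ALU  -- 2-wide
[1] i2&i3  xor.ALU;sub.ALU  -- 2-wide
[2] i4  ld.MEM  -- no-port MEM/MEM
[3] i5&i6  ld.MEM;mul.MUL  -- 2-wide
[4] i7&i8  sub.ALU;add.ALU  -- 2-wide
[5] i9&i10  mul.MUL;st.MEM  -- 2-wide
[6] i11  add.ALU  -- RAW r4
[7] i12&i13  mul.MUL;or.ALU  -- 2-wide

ISSUED = 11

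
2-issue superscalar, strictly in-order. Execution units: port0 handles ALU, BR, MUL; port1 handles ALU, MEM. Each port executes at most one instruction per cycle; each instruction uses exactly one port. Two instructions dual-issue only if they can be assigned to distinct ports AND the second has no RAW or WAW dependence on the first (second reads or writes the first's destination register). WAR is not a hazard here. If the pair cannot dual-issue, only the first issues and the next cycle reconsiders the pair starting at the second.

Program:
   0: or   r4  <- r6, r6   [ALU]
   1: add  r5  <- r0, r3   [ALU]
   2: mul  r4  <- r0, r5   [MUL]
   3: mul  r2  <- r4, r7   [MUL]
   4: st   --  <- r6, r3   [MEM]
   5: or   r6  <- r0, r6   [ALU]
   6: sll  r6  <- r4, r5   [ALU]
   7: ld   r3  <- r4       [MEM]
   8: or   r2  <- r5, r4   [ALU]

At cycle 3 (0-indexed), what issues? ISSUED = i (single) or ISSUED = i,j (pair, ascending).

t=0 i0,i1:or add ; dual
t=1 i2:mul ; no-port MUL/MUL
t=2 i3,i4:mul st ; dual
t=3 i5:or ; WAW r6
t=4 i6,i7:sll ld ; dual
t=5 i8:or ; tail

ISSUED = 5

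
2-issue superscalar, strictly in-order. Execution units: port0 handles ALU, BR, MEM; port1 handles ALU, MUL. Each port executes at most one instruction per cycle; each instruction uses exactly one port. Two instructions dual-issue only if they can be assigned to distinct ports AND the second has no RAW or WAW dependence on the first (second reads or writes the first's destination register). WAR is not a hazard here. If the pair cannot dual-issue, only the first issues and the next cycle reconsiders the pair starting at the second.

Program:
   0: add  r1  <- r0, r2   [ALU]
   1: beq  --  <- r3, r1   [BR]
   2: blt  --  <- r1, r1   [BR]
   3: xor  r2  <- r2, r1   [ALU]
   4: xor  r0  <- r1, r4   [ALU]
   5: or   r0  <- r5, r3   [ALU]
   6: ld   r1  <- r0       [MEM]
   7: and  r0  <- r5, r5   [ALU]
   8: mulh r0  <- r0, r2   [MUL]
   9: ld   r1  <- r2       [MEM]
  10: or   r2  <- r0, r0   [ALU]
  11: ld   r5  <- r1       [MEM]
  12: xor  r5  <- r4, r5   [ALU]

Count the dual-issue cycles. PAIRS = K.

0. add.ALU @i0  | RAW r1
1. beq.BR @i1  | no-port BR/BR
2. blt.BR+xor.ALU @i2+i3  | 2-wide
3. xor.ALU @i4  | WAW r0
4. or.ALU @i5  | RAW r0
5. ld.MEM+and.ALU @i6+i7  | 2-wide
6. mulh.MUL+ld.MEM @i8+i9  | 2-wide
7. or.ALU+ld.MEM @i10+i11  | 2-wide
8. xor.ALU @i12  | tail

PAIRS = 4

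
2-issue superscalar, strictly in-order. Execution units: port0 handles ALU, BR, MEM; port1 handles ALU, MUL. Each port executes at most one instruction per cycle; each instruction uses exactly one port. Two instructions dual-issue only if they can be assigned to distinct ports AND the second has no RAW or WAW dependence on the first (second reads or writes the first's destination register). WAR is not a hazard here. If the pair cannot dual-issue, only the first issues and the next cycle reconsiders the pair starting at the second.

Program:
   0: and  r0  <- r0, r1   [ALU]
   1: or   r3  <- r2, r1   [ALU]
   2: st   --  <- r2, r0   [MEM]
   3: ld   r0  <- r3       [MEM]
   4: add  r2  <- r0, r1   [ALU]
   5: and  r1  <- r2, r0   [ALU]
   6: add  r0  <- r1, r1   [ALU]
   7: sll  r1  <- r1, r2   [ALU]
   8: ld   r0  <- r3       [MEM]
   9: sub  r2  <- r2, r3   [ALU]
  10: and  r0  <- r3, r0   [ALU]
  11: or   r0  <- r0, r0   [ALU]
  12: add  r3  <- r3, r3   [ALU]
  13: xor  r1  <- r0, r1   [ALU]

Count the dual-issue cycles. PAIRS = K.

0. and.ALU;or.ALU @i0,i1  | pair
1. st.MEM @i2  | no-port MEM/MEM
2. ld.MEM @i3  | RAW r0
3. add.ALU @i4  | RAW r2
4. and.ALU @i5  | RAW r1
5. add.ALU;sll.ALU @i6,i7  | pair
6. ld.MEM;sub.ALU @i8,i9  | pair
7. and.ALU @i10  | RAW+WAW r0
8. or.ALU;add.ALU @i11,i12  | pair
9. xor.ALU @i13  | tail

PAIRS = 4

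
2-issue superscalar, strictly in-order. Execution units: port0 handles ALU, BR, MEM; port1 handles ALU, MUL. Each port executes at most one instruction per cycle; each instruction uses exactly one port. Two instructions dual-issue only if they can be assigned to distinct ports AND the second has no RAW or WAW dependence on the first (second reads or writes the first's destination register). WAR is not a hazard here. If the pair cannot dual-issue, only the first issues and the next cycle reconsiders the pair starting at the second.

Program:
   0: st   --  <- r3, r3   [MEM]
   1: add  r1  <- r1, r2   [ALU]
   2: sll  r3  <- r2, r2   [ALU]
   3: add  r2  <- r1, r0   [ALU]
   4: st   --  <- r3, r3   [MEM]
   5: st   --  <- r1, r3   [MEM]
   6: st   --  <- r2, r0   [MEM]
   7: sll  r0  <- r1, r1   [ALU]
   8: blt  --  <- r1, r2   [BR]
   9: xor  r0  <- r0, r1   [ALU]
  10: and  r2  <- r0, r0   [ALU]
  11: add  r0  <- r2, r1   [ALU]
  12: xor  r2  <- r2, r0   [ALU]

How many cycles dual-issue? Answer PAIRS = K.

PAIRS = 4

  cy0 -> i0,i1 (st/add) 2-wide
  cy1 -> i2,i3 (sll/add) 2-wide
  cy2 -> i4 (st) no-port MEM/MEM
  cy3 -> i5 (st) no-port MEM/MEM
  cy4 -> i6,i7 (st/sll) 2-wide
  cy5 -> i8,i9 (blt/xor) 2-wide
  cy6 -> i10 (and) RAW r2
  cy7 -> i11 (add) RAW r0
  cy8 -> i12 (xor) tail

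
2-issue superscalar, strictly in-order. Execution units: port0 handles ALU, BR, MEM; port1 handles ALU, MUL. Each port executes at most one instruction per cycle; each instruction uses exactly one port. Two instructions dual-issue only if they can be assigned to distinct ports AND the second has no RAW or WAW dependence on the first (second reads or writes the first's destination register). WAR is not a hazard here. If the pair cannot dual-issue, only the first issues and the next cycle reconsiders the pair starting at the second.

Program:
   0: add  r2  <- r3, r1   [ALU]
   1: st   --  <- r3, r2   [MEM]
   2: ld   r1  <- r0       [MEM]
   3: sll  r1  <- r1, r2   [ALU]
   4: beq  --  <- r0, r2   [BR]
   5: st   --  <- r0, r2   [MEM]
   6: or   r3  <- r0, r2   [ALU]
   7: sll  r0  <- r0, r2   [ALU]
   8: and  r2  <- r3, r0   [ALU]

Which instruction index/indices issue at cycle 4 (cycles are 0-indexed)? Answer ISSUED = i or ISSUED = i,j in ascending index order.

c0: i0 add  RAW r2
c1: i1 st  no-port MEM/MEM
c2: i2 ld  RAW+WAW r1
c3: i3/i4 sll/beq  pair
c4: i5/i6 st/or  pair
c5: i7 sll  RAW r0
c6: i8 and  tail

ISSUED = 5,6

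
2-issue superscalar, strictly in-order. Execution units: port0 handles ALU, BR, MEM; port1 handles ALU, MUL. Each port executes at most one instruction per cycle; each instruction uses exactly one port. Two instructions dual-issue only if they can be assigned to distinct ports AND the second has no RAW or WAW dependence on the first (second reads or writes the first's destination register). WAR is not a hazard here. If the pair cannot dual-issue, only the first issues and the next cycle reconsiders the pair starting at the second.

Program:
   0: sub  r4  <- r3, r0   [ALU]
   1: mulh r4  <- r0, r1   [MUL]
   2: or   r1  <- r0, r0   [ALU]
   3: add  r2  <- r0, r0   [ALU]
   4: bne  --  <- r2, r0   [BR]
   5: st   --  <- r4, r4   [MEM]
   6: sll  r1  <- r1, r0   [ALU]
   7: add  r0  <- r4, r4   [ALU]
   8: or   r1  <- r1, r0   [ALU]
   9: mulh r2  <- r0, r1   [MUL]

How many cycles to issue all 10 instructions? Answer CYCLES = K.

c0: i0 sub.ALU  WAW r4
c1: i1/i2 mulh.MUL+or.ALU  dual
c2: i3 add.ALU  RAW r2
c3: i4 bne.BR  no-port BR/MEM
c4: i5/i6 st.MEM+sll.ALU  dual
c5: i7 add.ALU  RAW r0
c6: i8 or.ALU  RAW r1
c7: i9 mulh.MUL  tail

CYCLES = 8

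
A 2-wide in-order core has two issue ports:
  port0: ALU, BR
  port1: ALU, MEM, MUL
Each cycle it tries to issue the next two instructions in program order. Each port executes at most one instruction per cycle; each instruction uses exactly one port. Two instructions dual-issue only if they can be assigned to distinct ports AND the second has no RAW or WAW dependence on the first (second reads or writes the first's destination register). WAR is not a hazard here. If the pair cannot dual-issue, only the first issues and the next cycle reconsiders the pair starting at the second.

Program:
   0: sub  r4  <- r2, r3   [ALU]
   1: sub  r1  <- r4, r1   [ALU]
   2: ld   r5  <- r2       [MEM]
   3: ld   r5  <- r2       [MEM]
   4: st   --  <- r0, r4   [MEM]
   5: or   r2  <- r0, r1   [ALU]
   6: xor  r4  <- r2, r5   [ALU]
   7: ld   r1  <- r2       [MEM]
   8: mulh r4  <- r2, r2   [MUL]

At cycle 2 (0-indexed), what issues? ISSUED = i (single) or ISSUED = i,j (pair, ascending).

t=0 i0:sub ; RAW r4
t=1 i1/i2:sub;ld ; dual
t=2 i3:ld ; no-port MEM/MEM
t=3 i4/i5:st;or ; dual
t=4 i6/i7:xor;ld ; dual
t=5 i8:mulh ; tail

ISSUED = 3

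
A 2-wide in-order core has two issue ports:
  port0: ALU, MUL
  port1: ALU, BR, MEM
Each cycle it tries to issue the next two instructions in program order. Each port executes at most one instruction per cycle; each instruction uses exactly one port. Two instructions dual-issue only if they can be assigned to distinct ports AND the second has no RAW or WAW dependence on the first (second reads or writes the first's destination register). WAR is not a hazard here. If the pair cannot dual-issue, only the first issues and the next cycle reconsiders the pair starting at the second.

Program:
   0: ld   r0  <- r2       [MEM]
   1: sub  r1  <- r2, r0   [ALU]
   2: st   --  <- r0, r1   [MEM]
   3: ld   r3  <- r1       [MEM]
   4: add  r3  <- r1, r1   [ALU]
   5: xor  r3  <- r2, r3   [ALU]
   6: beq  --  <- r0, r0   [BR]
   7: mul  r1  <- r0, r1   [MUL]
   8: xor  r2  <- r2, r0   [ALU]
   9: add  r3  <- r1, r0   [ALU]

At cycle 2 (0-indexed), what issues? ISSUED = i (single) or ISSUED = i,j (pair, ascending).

ISSUED = 2

#0 head=0: ld.MEM i0 RAW r0
#1 head=1: sub.ALU i1 RAW r1
#2 head=2: st.MEM i2 no-port MEM/MEM
#3 head=3: ld.MEM i3 WAW r3
#4 head=4: add.ALU i4 RAW+WAW r3
#5 head=5: xor.ALU+beq.BR i5+i6 2-wide
#6 head=7: mul.MUL+xor.ALU i7+i8 2-wide
#7 head=9: add.ALU i9 tail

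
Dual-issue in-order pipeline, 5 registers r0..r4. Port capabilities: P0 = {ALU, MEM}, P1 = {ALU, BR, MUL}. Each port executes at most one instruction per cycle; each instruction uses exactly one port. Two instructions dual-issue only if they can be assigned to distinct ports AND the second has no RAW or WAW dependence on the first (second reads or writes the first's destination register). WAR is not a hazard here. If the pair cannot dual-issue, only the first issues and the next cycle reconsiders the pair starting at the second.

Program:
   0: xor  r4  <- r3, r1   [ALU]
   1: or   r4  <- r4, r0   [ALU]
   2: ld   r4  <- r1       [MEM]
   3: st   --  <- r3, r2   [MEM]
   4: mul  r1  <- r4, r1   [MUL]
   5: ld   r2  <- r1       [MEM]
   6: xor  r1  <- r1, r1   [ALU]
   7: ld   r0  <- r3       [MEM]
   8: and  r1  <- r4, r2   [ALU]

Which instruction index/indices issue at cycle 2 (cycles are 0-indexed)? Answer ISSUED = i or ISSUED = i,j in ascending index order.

  cy0 -> i0 (xor.ALU) RAW+WAW r4
  cy1 -> i1 (or.ALU) WAW r4
  cy2 -> i2 (ld.MEM) no-port MEM/MEM
  cy3 -> i3/i4 (st.MEM;mul.MUL) dual
  cy4 -> i5/i6 (ld.MEM;xor.ALU) dual
  cy5 -> i7/i8 (ld.MEM;and.ALU) dual

ISSUED = 2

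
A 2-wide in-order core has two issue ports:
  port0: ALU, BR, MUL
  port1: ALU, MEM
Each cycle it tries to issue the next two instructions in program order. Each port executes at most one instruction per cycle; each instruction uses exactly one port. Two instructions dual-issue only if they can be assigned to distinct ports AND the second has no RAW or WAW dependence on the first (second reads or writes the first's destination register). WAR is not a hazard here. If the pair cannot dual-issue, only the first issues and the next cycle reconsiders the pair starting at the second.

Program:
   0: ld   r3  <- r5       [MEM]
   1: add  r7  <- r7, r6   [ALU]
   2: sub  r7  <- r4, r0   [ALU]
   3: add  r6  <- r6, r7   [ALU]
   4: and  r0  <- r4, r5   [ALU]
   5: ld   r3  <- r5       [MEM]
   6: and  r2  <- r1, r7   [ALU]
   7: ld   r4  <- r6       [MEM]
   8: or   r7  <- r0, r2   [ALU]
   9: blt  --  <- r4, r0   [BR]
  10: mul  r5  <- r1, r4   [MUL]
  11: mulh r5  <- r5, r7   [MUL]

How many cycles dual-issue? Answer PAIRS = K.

PAIRS = 4

0. ld add @i0/i1  | dual
1. sub @i2  | RAW r7
2. add and @i3/i4  | dual
3. ld and @i5/i6  | dual
4. ld or @i7/i8  | dual
5. blt @i9  | no-port BR/MUL
6. mul @i10  | no-port MUL/MUL
7. mulh @i11  | tail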